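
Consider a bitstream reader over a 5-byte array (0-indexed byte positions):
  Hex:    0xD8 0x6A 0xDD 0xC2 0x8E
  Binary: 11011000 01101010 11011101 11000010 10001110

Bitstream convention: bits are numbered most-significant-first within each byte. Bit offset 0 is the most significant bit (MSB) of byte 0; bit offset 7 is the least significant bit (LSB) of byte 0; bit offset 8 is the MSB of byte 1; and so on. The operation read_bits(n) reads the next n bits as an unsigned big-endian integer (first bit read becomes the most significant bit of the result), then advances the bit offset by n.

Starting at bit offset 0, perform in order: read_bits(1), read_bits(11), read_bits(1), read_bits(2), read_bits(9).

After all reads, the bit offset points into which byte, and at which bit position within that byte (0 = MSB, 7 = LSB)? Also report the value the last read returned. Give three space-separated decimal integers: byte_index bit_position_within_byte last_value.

Read 1: bits[0:1] width=1 -> value=1 (bin 1); offset now 1 = byte 0 bit 1; 39 bits remain
Read 2: bits[1:12] width=11 -> value=1414 (bin 10110000110); offset now 12 = byte 1 bit 4; 28 bits remain
Read 3: bits[12:13] width=1 -> value=1 (bin 1); offset now 13 = byte 1 bit 5; 27 bits remain
Read 4: bits[13:15] width=2 -> value=1 (bin 01); offset now 15 = byte 1 bit 7; 25 bits remain
Read 5: bits[15:24] width=9 -> value=221 (bin 011011101); offset now 24 = byte 3 bit 0; 16 bits remain

Answer: 3 0 221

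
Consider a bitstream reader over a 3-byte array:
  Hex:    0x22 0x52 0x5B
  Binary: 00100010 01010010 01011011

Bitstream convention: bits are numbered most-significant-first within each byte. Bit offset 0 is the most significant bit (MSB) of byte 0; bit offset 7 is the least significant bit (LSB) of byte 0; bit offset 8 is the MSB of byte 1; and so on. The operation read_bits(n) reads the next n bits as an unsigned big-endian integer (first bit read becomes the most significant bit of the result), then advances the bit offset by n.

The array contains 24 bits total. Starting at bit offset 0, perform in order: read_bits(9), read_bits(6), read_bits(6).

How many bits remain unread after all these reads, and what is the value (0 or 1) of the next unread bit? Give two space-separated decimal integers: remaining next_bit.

Answer: 3 0

Derivation:
Read 1: bits[0:9] width=9 -> value=68 (bin 001000100); offset now 9 = byte 1 bit 1; 15 bits remain
Read 2: bits[9:15] width=6 -> value=41 (bin 101001); offset now 15 = byte 1 bit 7; 9 bits remain
Read 3: bits[15:21] width=6 -> value=11 (bin 001011); offset now 21 = byte 2 bit 5; 3 bits remain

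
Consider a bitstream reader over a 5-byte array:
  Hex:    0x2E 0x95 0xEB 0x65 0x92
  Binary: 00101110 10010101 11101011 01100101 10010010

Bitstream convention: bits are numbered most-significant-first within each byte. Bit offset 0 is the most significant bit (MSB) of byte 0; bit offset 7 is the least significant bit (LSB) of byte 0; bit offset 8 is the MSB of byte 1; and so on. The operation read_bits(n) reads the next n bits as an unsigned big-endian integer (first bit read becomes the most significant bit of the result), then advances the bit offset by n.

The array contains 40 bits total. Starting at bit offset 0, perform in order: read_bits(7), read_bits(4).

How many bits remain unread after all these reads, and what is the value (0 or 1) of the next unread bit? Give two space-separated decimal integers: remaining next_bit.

Answer: 29 1

Derivation:
Read 1: bits[0:7] width=7 -> value=23 (bin 0010111); offset now 7 = byte 0 bit 7; 33 bits remain
Read 2: bits[7:11] width=4 -> value=4 (bin 0100); offset now 11 = byte 1 bit 3; 29 bits remain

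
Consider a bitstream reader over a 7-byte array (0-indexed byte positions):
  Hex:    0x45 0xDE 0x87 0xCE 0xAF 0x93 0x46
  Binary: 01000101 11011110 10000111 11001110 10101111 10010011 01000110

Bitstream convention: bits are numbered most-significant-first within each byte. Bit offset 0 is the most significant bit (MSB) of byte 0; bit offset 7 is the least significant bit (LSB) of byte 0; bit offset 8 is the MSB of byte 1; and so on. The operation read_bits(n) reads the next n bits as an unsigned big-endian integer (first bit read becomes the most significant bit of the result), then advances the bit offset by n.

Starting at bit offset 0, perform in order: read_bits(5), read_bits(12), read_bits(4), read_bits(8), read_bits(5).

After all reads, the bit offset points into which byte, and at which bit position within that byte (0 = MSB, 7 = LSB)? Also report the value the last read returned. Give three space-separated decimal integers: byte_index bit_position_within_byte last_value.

Answer: 4 2 26

Derivation:
Read 1: bits[0:5] width=5 -> value=8 (bin 01000); offset now 5 = byte 0 bit 5; 51 bits remain
Read 2: bits[5:17] width=12 -> value=3005 (bin 101110111101); offset now 17 = byte 2 bit 1; 39 bits remain
Read 3: bits[17:21] width=4 -> value=0 (bin 0000); offset now 21 = byte 2 bit 5; 35 bits remain
Read 4: bits[21:29] width=8 -> value=249 (bin 11111001); offset now 29 = byte 3 bit 5; 27 bits remain
Read 5: bits[29:34] width=5 -> value=26 (bin 11010); offset now 34 = byte 4 bit 2; 22 bits remain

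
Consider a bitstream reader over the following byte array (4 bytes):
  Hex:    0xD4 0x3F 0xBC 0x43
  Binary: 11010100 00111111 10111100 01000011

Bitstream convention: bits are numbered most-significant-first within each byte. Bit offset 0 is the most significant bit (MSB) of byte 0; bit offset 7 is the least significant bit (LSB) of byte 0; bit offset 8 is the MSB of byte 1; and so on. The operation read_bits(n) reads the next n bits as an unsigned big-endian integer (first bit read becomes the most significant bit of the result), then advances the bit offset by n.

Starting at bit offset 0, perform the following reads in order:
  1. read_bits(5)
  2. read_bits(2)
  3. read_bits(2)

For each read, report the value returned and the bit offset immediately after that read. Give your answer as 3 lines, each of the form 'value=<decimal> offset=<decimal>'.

Answer: value=26 offset=5
value=2 offset=7
value=0 offset=9

Derivation:
Read 1: bits[0:5] width=5 -> value=26 (bin 11010); offset now 5 = byte 0 bit 5; 27 bits remain
Read 2: bits[5:7] width=2 -> value=2 (bin 10); offset now 7 = byte 0 bit 7; 25 bits remain
Read 3: bits[7:9] width=2 -> value=0 (bin 00); offset now 9 = byte 1 bit 1; 23 bits remain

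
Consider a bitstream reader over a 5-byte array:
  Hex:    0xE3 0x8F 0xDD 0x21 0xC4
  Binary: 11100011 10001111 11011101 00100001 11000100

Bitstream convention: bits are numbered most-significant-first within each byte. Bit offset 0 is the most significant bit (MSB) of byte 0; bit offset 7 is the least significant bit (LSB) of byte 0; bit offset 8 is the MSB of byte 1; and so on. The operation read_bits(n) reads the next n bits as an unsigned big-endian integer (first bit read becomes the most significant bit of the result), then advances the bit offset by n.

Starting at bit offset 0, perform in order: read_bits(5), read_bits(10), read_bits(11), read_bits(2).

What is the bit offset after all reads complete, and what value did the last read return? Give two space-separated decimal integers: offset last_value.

Read 1: bits[0:5] width=5 -> value=28 (bin 11100); offset now 5 = byte 0 bit 5; 35 bits remain
Read 2: bits[5:15] width=10 -> value=455 (bin 0111000111); offset now 15 = byte 1 bit 7; 25 bits remain
Read 3: bits[15:26] width=11 -> value=1908 (bin 11101110100); offset now 26 = byte 3 bit 2; 14 bits remain
Read 4: bits[26:28] width=2 -> value=2 (bin 10); offset now 28 = byte 3 bit 4; 12 bits remain

Answer: 28 2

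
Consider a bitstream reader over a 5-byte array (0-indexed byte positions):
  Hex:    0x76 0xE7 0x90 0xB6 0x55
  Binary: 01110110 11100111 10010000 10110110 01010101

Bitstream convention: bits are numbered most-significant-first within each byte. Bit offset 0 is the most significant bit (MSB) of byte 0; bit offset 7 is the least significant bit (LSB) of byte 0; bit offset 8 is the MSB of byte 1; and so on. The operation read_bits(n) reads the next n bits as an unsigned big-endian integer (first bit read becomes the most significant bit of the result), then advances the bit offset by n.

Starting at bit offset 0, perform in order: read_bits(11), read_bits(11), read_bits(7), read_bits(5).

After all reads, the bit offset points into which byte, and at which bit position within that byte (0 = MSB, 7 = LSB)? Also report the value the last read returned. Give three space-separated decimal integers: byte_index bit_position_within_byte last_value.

Read 1: bits[0:11] width=11 -> value=951 (bin 01110110111); offset now 11 = byte 1 bit 3; 29 bits remain
Read 2: bits[11:22] width=11 -> value=484 (bin 00111100100); offset now 22 = byte 2 bit 6; 18 bits remain
Read 3: bits[22:29] width=7 -> value=22 (bin 0010110); offset now 29 = byte 3 bit 5; 11 bits remain
Read 4: bits[29:34] width=5 -> value=25 (bin 11001); offset now 34 = byte 4 bit 2; 6 bits remain

Answer: 4 2 25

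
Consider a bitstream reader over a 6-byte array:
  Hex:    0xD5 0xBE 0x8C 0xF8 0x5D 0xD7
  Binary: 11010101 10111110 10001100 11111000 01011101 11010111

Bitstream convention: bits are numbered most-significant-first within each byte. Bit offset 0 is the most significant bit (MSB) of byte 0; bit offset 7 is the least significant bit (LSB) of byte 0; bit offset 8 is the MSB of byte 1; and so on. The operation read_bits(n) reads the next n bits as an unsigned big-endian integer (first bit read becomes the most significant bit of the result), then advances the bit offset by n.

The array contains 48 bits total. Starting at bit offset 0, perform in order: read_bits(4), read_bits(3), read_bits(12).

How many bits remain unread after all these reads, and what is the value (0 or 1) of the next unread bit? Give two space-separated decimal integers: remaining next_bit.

Read 1: bits[0:4] width=4 -> value=13 (bin 1101); offset now 4 = byte 0 bit 4; 44 bits remain
Read 2: bits[4:7] width=3 -> value=2 (bin 010); offset now 7 = byte 0 bit 7; 41 bits remain
Read 3: bits[7:19] width=12 -> value=3572 (bin 110111110100); offset now 19 = byte 2 bit 3; 29 bits remain

Answer: 29 0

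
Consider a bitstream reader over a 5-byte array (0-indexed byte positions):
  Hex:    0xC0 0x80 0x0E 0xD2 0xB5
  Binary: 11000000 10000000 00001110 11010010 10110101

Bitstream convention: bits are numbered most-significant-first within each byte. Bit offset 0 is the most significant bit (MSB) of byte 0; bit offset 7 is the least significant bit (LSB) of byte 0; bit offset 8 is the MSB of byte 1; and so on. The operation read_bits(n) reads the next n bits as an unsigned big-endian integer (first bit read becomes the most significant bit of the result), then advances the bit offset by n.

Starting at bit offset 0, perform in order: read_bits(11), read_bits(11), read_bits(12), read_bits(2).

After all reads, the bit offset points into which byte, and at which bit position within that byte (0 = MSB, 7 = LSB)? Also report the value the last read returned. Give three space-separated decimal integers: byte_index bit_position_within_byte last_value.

Answer: 4 4 3

Derivation:
Read 1: bits[0:11] width=11 -> value=1540 (bin 11000000100); offset now 11 = byte 1 bit 3; 29 bits remain
Read 2: bits[11:22] width=11 -> value=3 (bin 00000000011); offset now 22 = byte 2 bit 6; 18 bits remain
Read 3: bits[22:34] width=12 -> value=2890 (bin 101101001010); offset now 34 = byte 4 bit 2; 6 bits remain
Read 4: bits[34:36] width=2 -> value=3 (bin 11); offset now 36 = byte 4 bit 4; 4 bits remain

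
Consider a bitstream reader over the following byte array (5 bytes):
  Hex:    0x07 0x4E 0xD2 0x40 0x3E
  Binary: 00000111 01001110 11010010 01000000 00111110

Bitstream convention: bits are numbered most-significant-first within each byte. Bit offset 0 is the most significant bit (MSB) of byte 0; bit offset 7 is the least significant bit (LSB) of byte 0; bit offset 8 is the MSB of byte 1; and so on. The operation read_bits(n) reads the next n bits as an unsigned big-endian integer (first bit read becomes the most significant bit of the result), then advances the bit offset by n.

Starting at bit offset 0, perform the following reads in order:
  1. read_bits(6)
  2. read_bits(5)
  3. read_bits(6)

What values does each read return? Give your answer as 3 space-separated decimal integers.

Read 1: bits[0:6] width=6 -> value=1 (bin 000001); offset now 6 = byte 0 bit 6; 34 bits remain
Read 2: bits[6:11] width=5 -> value=26 (bin 11010); offset now 11 = byte 1 bit 3; 29 bits remain
Read 3: bits[11:17] width=6 -> value=29 (bin 011101); offset now 17 = byte 2 bit 1; 23 bits remain

Answer: 1 26 29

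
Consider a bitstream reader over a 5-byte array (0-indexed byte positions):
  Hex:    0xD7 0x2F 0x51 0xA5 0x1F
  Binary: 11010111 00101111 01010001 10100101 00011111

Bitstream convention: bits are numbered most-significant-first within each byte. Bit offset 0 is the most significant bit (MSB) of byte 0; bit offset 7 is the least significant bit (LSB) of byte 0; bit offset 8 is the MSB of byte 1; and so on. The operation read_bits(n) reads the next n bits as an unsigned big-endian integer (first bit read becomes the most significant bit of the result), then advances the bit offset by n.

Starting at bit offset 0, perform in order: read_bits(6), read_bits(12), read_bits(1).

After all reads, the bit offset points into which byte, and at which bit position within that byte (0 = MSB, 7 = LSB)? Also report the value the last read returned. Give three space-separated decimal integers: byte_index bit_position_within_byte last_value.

Read 1: bits[0:6] width=6 -> value=53 (bin 110101); offset now 6 = byte 0 bit 6; 34 bits remain
Read 2: bits[6:18] width=12 -> value=3261 (bin 110010111101); offset now 18 = byte 2 bit 2; 22 bits remain
Read 3: bits[18:19] width=1 -> value=0 (bin 0); offset now 19 = byte 2 bit 3; 21 bits remain

Answer: 2 3 0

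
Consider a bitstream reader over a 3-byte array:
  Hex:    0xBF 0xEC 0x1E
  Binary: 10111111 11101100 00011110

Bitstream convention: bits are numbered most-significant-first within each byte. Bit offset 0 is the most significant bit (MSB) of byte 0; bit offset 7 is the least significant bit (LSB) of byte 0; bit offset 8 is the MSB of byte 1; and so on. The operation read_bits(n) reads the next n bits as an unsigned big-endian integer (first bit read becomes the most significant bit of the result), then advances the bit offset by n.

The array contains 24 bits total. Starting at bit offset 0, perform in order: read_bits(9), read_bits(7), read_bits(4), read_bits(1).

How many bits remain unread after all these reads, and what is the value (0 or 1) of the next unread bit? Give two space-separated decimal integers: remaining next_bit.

Read 1: bits[0:9] width=9 -> value=383 (bin 101111111); offset now 9 = byte 1 bit 1; 15 bits remain
Read 2: bits[9:16] width=7 -> value=108 (bin 1101100); offset now 16 = byte 2 bit 0; 8 bits remain
Read 3: bits[16:20] width=4 -> value=1 (bin 0001); offset now 20 = byte 2 bit 4; 4 bits remain
Read 4: bits[20:21] width=1 -> value=1 (bin 1); offset now 21 = byte 2 bit 5; 3 bits remain

Answer: 3 1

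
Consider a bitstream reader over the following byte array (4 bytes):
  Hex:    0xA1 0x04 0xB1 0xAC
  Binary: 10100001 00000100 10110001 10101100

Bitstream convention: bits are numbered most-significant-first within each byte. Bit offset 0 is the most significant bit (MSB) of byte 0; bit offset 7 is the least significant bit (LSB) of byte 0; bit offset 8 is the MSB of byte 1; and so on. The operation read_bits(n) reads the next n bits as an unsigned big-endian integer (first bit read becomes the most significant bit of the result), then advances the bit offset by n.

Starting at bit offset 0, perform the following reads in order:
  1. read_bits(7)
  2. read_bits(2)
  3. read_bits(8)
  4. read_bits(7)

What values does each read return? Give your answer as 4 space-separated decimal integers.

Read 1: bits[0:7] width=7 -> value=80 (bin 1010000); offset now 7 = byte 0 bit 7; 25 bits remain
Read 2: bits[7:9] width=2 -> value=2 (bin 10); offset now 9 = byte 1 bit 1; 23 bits remain
Read 3: bits[9:17] width=8 -> value=9 (bin 00001001); offset now 17 = byte 2 bit 1; 15 bits remain
Read 4: bits[17:24] width=7 -> value=49 (bin 0110001); offset now 24 = byte 3 bit 0; 8 bits remain

Answer: 80 2 9 49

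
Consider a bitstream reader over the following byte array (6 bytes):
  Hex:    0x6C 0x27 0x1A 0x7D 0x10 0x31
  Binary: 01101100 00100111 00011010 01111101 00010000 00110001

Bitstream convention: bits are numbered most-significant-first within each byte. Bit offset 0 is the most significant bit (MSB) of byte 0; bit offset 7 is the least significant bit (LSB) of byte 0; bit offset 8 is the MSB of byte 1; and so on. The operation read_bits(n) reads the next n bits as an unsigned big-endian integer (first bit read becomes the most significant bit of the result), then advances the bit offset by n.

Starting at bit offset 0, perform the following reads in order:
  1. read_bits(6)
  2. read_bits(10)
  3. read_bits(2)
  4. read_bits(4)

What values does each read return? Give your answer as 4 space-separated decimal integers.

Read 1: bits[0:6] width=6 -> value=27 (bin 011011); offset now 6 = byte 0 bit 6; 42 bits remain
Read 2: bits[6:16] width=10 -> value=39 (bin 0000100111); offset now 16 = byte 2 bit 0; 32 bits remain
Read 3: bits[16:18] width=2 -> value=0 (bin 00); offset now 18 = byte 2 bit 2; 30 bits remain
Read 4: bits[18:22] width=4 -> value=6 (bin 0110); offset now 22 = byte 2 bit 6; 26 bits remain

Answer: 27 39 0 6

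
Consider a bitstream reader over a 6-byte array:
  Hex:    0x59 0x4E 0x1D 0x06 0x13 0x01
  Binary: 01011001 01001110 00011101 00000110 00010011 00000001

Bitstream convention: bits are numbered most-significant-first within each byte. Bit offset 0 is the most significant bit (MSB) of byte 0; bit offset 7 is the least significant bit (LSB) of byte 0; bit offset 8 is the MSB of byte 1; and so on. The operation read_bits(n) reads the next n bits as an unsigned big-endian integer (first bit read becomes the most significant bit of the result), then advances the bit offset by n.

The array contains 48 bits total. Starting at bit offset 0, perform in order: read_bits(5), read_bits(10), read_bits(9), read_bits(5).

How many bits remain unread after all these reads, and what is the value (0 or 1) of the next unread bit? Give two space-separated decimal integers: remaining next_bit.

Read 1: bits[0:5] width=5 -> value=11 (bin 01011); offset now 5 = byte 0 bit 5; 43 bits remain
Read 2: bits[5:15] width=10 -> value=167 (bin 0010100111); offset now 15 = byte 1 bit 7; 33 bits remain
Read 3: bits[15:24] width=9 -> value=29 (bin 000011101); offset now 24 = byte 3 bit 0; 24 bits remain
Read 4: bits[24:29] width=5 -> value=0 (bin 00000); offset now 29 = byte 3 bit 5; 19 bits remain

Answer: 19 1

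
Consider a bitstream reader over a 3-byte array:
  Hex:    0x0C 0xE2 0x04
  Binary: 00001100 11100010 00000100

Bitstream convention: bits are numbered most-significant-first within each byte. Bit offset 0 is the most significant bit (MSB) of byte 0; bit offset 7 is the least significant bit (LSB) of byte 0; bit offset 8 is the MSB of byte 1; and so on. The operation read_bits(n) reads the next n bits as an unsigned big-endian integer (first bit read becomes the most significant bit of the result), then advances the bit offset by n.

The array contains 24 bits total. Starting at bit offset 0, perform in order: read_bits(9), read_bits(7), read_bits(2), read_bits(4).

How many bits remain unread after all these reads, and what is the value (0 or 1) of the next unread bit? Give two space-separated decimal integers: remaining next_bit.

Read 1: bits[0:9] width=9 -> value=25 (bin 000011001); offset now 9 = byte 1 bit 1; 15 bits remain
Read 2: bits[9:16] width=7 -> value=98 (bin 1100010); offset now 16 = byte 2 bit 0; 8 bits remain
Read 3: bits[16:18] width=2 -> value=0 (bin 00); offset now 18 = byte 2 bit 2; 6 bits remain
Read 4: bits[18:22] width=4 -> value=1 (bin 0001); offset now 22 = byte 2 bit 6; 2 bits remain

Answer: 2 0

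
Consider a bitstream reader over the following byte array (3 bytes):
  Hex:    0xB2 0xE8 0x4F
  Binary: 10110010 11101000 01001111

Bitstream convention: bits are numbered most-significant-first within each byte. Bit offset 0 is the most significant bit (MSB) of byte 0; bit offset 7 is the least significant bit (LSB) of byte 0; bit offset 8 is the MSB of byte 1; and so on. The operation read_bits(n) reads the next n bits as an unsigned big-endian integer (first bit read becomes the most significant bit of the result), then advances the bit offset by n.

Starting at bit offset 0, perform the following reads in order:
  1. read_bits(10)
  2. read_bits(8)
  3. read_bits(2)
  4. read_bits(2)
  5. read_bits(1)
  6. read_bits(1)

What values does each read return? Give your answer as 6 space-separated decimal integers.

Read 1: bits[0:10] width=10 -> value=715 (bin 1011001011); offset now 10 = byte 1 bit 2; 14 bits remain
Read 2: bits[10:18] width=8 -> value=161 (bin 10100001); offset now 18 = byte 2 bit 2; 6 bits remain
Read 3: bits[18:20] width=2 -> value=0 (bin 00); offset now 20 = byte 2 bit 4; 4 bits remain
Read 4: bits[20:22] width=2 -> value=3 (bin 11); offset now 22 = byte 2 bit 6; 2 bits remain
Read 5: bits[22:23] width=1 -> value=1 (bin 1); offset now 23 = byte 2 bit 7; 1 bits remain
Read 6: bits[23:24] width=1 -> value=1 (bin 1); offset now 24 = byte 3 bit 0; 0 bits remain

Answer: 715 161 0 3 1 1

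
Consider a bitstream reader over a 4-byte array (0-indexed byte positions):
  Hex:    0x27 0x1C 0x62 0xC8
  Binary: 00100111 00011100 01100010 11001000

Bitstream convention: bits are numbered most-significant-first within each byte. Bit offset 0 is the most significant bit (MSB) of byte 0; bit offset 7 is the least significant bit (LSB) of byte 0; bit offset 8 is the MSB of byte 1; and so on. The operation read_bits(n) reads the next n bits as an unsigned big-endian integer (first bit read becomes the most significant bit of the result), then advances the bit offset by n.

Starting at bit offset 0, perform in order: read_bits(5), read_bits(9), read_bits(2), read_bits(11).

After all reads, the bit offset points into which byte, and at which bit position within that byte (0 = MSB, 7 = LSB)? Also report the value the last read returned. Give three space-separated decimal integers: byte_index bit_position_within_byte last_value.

Answer: 3 3 790

Derivation:
Read 1: bits[0:5] width=5 -> value=4 (bin 00100); offset now 5 = byte 0 bit 5; 27 bits remain
Read 2: bits[5:14] width=9 -> value=455 (bin 111000111); offset now 14 = byte 1 bit 6; 18 bits remain
Read 3: bits[14:16] width=2 -> value=0 (bin 00); offset now 16 = byte 2 bit 0; 16 bits remain
Read 4: bits[16:27] width=11 -> value=790 (bin 01100010110); offset now 27 = byte 3 bit 3; 5 bits remain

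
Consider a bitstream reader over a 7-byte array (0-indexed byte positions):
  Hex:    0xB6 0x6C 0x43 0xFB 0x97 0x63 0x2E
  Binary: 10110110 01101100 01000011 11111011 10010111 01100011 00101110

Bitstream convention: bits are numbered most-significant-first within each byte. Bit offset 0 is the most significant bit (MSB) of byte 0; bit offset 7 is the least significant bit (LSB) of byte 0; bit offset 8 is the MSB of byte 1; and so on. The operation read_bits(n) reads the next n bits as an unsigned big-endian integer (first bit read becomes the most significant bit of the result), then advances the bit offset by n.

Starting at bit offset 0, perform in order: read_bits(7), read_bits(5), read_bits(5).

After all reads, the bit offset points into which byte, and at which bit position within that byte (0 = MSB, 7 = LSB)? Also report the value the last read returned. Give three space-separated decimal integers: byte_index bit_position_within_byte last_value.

Read 1: bits[0:7] width=7 -> value=91 (bin 1011011); offset now 7 = byte 0 bit 7; 49 bits remain
Read 2: bits[7:12] width=5 -> value=6 (bin 00110); offset now 12 = byte 1 bit 4; 44 bits remain
Read 3: bits[12:17] width=5 -> value=24 (bin 11000); offset now 17 = byte 2 bit 1; 39 bits remain

Answer: 2 1 24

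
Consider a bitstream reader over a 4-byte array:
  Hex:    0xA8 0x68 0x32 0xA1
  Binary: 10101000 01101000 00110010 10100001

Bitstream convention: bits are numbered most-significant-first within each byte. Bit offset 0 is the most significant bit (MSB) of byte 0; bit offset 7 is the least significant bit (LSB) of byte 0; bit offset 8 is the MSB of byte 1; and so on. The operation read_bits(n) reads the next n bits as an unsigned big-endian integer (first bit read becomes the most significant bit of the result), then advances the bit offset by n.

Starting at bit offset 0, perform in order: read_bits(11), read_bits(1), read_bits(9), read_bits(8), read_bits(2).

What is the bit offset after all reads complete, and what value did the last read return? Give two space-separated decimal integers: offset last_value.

Answer: 31 0

Derivation:
Read 1: bits[0:11] width=11 -> value=1347 (bin 10101000011); offset now 11 = byte 1 bit 3; 21 bits remain
Read 2: bits[11:12] width=1 -> value=0 (bin 0); offset now 12 = byte 1 bit 4; 20 bits remain
Read 3: bits[12:21] width=9 -> value=262 (bin 100000110); offset now 21 = byte 2 bit 5; 11 bits remain
Read 4: bits[21:29] width=8 -> value=84 (bin 01010100); offset now 29 = byte 3 bit 5; 3 bits remain
Read 5: bits[29:31] width=2 -> value=0 (bin 00); offset now 31 = byte 3 bit 7; 1 bits remain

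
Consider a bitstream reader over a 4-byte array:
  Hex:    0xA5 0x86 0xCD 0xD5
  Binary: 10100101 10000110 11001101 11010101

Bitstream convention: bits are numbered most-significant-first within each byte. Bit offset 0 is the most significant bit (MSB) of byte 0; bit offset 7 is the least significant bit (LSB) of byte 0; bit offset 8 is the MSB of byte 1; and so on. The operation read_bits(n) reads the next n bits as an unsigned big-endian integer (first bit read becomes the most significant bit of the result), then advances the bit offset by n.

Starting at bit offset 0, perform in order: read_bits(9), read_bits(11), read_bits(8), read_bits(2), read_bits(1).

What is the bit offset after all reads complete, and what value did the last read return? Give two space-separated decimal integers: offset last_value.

Answer: 31 0

Derivation:
Read 1: bits[0:9] width=9 -> value=331 (bin 101001011); offset now 9 = byte 1 bit 1; 23 bits remain
Read 2: bits[9:20] width=11 -> value=108 (bin 00001101100); offset now 20 = byte 2 bit 4; 12 bits remain
Read 3: bits[20:28] width=8 -> value=221 (bin 11011101); offset now 28 = byte 3 bit 4; 4 bits remain
Read 4: bits[28:30] width=2 -> value=1 (bin 01); offset now 30 = byte 3 bit 6; 2 bits remain
Read 5: bits[30:31] width=1 -> value=0 (bin 0); offset now 31 = byte 3 bit 7; 1 bits remain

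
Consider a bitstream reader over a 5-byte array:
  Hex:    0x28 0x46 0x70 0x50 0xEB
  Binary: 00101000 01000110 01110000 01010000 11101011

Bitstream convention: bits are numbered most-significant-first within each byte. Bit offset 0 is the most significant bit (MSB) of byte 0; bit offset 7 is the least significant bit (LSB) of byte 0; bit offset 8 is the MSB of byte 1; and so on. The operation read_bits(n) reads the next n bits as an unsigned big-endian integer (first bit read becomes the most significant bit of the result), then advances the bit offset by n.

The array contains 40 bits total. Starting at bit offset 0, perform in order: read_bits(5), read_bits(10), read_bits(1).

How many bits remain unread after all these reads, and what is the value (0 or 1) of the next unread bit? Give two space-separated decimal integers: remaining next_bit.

Answer: 24 0

Derivation:
Read 1: bits[0:5] width=5 -> value=5 (bin 00101); offset now 5 = byte 0 bit 5; 35 bits remain
Read 2: bits[5:15] width=10 -> value=35 (bin 0000100011); offset now 15 = byte 1 bit 7; 25 bits remain
Read 3: bits[15:16] width=1 -> value=0 (bin 0); offset now 16 = byte 2 bit 0; 24 bits remain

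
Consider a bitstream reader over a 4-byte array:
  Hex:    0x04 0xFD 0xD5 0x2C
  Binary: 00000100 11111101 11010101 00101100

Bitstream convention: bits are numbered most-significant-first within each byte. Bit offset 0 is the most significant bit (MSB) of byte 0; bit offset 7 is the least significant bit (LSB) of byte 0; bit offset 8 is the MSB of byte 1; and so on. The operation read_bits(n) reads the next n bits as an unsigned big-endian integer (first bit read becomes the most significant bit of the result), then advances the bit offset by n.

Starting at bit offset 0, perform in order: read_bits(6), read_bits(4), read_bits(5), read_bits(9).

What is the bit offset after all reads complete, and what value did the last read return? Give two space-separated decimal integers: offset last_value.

Answer: 24 469

Derivation:
Read 1: bits[0:6] width=6 -> value=1 (bin 000001); offset now 6 = byte 0 bit 6; 26 bits remain
Read 2: bits[6:10] width=4 -> value=3 (bin 0011); offset now 10 = byte 1 bit 2; 22 bits remain
Read 3: bits[10:15] width=5 -> value=30 (bin 11110); offset now 15 = byte 1 bit 7; 17 bits remain
Read 4: bits[15:24] width=9 -> value=469 (bin 111010101); offset now 24 = byte 3 bit 0; 8 bits remain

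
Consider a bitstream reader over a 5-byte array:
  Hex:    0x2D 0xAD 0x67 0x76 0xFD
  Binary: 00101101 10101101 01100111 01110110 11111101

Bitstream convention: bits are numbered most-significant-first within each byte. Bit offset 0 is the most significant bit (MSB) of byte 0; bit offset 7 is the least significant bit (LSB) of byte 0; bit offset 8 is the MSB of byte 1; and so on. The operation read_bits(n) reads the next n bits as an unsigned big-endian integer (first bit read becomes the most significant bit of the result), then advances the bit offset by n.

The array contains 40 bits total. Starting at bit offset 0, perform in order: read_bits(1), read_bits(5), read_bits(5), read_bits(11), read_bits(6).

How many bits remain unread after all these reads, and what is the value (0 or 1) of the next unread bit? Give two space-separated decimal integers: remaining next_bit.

Answer: 12 0

Derivation:
Read 1: bits[0:1] width=1 -> value=0 (bin 0); offset now 1 = byte 0 bit 1; 39 bits remain
Read 2: bits[1:6] width=5 -> value=11 (bin 01011); offset now 6 = byte 0 bit 6; 34 bits remain
Read 3: bits[6:11] width=5 -> value=13 (bin 01101); offset now 11 = byte 1 bit 3; 29 bits remain
Read 4: bits[11:22] width=11 -> value=857 (bin 01101011001); offset now 22 = byte 2 bit 6; 18 bits remain
Read 5: bits[22:28] width=6 -> value=55 (bin 110111); offset now 28 = byte 3 bit 4; 12 bits remain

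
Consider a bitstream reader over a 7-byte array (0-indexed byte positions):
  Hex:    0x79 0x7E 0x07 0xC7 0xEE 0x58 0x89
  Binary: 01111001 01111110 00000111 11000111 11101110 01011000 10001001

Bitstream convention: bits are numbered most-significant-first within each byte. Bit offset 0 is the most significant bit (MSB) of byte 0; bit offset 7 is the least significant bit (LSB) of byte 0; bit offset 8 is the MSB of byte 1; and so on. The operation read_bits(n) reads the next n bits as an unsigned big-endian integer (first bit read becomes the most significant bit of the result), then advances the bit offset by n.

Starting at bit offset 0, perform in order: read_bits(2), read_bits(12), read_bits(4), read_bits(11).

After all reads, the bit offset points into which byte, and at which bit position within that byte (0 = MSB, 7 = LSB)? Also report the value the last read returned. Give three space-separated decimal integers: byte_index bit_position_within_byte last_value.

Read 1: bits[0:2] width=2 -> value=1 (bin 01); offset now 2 = byte 0 bit 2; 54 bits remain
Read 2: bits[2:14] width=12 -> value=3679 (bin 111001011111); offset now 14 = byte 1 bit 6; 42 bits remain
Read 3: bits[14:18] width=4 -> value=8 (bin 1000); offset now 18 = byte 2 bit 2; 38 bits remain
Read 4: bits[18:29] width=11 -> value=248 (bin 00011111000); offset now 29 = byte 3 bit 5; 27 bits remain

Answer: 3 5 248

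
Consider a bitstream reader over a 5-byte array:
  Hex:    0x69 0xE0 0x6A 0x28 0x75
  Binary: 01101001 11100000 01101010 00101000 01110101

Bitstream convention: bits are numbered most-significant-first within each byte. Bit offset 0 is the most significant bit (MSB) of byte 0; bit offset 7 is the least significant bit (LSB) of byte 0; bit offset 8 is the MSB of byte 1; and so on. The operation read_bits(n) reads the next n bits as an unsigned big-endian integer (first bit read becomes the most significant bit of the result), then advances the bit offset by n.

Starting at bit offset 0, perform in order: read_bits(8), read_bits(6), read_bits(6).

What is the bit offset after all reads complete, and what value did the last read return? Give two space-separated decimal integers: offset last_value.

Answer: 20 6

Derivation:
Read 1: bits[0:8] width=8 -> value=105 (bin 01101001); offset now 8 = byte 1 bit 0; 32 bits remain
Read 2: bits[8:14] width=6 -> value=56 (bin 111000); offset now 14 = byte 1 bit 6; 26 bits remain
Read 3: bits[14:20] width=6 -> value=6 (bin 000110); offset now 20 = byte 2 bit 4; 20 bits remain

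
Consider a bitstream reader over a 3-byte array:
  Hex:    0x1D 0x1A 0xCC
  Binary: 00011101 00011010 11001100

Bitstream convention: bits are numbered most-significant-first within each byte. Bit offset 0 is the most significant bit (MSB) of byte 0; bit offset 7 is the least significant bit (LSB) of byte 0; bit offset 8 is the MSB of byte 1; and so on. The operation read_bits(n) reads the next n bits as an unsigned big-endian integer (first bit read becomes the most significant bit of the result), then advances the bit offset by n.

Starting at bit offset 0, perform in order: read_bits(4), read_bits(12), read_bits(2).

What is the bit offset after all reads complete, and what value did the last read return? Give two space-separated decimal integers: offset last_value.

Answer: 18 3

Derivation:
Read 1: bits[0:4] width=4 -> value=1 (bin 0001); offset now 4 = byte 0 bit 4; 20 bits remain
Read 2: bits[4:16] width=12 -> value=3354 (bin 110100011010); offset now 16 = byte 2 bit 0; 8 bits remain
Read 3: bits[16:18] width=2 -> value=3 (bin 11); offset now 18 = byte 2 bit 2; 6 bits remain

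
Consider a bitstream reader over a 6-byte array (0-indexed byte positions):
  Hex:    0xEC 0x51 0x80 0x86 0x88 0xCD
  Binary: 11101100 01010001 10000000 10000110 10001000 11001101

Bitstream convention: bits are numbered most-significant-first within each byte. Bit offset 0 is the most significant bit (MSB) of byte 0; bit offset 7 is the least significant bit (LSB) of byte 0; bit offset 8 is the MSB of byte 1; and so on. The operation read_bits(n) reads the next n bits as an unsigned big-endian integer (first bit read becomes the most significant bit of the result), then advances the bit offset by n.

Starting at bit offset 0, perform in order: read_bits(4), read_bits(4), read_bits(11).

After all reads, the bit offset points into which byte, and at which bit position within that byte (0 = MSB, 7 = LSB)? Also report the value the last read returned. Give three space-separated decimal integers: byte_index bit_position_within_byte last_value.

Answer: 2 3 652

Derivation:
Read 1: bits[0:4] width=4 -> value=14 (bin 1110); offset now 4 = byte 0 bit 4; 44 bits remain
Read 2: bits[4:8] width=4 -> value=12 (bin 1100); offset now 8 = byte 1 bit 0; 40 bits remain
Read 3: bits[8:19] width=11 -> value=652 (bin 01010001100); offset now 19 = byte 2 bit 3; 29 bits remain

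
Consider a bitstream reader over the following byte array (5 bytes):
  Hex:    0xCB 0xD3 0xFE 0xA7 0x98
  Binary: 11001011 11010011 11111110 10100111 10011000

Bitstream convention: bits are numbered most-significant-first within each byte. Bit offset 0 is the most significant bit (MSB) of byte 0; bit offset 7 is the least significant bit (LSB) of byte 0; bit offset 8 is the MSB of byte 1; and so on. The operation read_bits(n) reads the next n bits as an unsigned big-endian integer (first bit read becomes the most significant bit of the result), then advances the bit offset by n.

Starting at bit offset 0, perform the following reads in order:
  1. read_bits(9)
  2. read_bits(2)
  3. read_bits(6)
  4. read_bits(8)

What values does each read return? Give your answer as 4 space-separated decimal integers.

Answer: 407 2 39 253

Derivation:
Read 1: bits[0:9] width=9 -> value=407 (bin 110010111); offset now 9 = byte 1 bit 1; 31 bits remain
Read 2: bits[9:11] width=2 -> value=2 (bin 10); offset now 11 = byte 1 bit 3; 29 bits remain
Read 3: bits[11:17] width=6 -> value=39 (bin 100111); offset now 17 = byte 2 bit 1; 23 bits remain
Read 4: bits[17:25] width=8 -> value=253 (bin 11111101); offset now 25 = byte 3 bit 1; 15 bits remain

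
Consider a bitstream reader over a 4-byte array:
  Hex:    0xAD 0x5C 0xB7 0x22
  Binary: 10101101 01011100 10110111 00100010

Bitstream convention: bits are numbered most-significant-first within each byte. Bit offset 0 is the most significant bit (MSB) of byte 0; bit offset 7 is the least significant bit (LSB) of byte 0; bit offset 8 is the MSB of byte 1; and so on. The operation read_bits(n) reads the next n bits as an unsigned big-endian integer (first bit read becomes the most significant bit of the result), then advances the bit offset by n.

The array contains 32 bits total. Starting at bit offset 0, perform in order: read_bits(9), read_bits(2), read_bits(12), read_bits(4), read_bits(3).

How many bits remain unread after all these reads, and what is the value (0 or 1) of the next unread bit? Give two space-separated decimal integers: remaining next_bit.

Read 1: bits[0:9] width=9 -> value=346 (bin 101011010); offset now 9 = byte 1 bit 1; 23 bits remain
Read 2: bits[9:11] width=2 -> value=2 (bin 10); offset now 11 = byte 1 bit 3; 21 bits remain
Read 3: bits[11:23] width=12 -> value=3675 (bin 111001011011); offset now 23 = byte 2 bit 7; 9 bits remain
Read 4: bits[23:27] width=4 -> value=9 (bin 1001); offset now 27 = byte 3 bit 3; 5 bits remain
Read 5: bits[27:30] width=3 -> value=0 (bin 000); offset now 30 = byte 3 bit 6; 2 bits remain

Answer: 2 1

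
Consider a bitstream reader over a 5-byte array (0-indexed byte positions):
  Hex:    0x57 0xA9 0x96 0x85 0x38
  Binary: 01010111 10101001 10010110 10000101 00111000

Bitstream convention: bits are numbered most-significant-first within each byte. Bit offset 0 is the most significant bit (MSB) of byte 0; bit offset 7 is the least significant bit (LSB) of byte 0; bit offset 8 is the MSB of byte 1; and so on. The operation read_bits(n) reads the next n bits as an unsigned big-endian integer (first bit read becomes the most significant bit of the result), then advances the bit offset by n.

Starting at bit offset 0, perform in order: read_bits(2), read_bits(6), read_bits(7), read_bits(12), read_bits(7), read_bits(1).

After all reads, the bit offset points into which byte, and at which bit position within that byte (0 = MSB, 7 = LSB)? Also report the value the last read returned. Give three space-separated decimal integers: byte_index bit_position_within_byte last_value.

Answer: 4 3 1

Derivation:
Read 1: bits[0:2] width=2 -> value=1 (bin 01); offset now 2 = byte 0 bit 2; 38 bits remain
Read 2: bits[2:8] width=6 -> value=23 (bin 010111); offset now 8 = byte 1 bit 0; 32 bits remain
Read 3: bits[8:15] width=7 -> value=84 (bin 1010100); offset now 15 = byte 1 bit 7; 25 bits remain
Read 4: bits[15:27] width=12 -> value=3252 (bin 110010110100); offset now 27 = byte 3 bit 3; 13 bits remain
Read 5: bits[27:34] width=7 -> value=20 (bin 0010100); offset now 34 = byte 4 bit 2; 6 bits remain
Read 6: bits[34:35] width=1 -> value=1 (bin 1); offset now 35 = byte 4 bit 3; 5 bits remain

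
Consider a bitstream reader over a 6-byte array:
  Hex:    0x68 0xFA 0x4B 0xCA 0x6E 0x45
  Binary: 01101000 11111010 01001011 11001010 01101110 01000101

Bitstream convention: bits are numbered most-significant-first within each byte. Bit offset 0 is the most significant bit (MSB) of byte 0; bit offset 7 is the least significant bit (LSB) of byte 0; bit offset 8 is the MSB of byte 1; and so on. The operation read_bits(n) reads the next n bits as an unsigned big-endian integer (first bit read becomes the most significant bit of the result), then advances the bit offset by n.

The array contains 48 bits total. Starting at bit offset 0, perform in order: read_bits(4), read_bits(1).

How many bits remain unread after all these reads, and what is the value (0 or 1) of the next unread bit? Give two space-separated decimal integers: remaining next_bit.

Answer: 43 0

Derivation:
Read 1: bits[0:4] width=4 -> value=6 (bin 0110); offset now 4 = byte 0 bit 4; 44 bits remain
Read 2: bits[4:5] width=1 -> value=1 (bin 1); offset now 5 = byte 0 bit 5; 43 bits remain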